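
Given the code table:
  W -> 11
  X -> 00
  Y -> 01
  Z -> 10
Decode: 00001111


Decoding:
00 -> X
00 -> X
11 -> W
11 -> W


Result: XXWW


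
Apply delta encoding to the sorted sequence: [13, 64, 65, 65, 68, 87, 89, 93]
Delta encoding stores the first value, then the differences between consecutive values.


First value: 13
Deltas:
  64 - 13 = 51
  65 - 64 = 1
  65 - 65 = 0
  68 - 65 = 3
  87 - 68 = 19
  89 - 87 = 2
  93 - 89 = 4


Delta encoded: [13, 51, 1, 0, 3, 19, 2, 4]


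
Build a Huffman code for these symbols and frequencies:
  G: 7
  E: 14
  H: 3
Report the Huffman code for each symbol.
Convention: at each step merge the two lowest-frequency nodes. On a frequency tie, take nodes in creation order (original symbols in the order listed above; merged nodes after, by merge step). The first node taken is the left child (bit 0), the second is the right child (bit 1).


Huffman tree construction:
Step 1: Merge H(3) + G(7) = 10
Step 2: Merge (H+G)(10) + E(14) = 24
Read each symbol's code off the tree from the root (left child = 0, right child = 1).

Codes:
  G: 01 (length 2)
  E: 1 (length 1)
  H: 00 (length 2)
Average code length: 34/24 = 1.4167 bits/symbol


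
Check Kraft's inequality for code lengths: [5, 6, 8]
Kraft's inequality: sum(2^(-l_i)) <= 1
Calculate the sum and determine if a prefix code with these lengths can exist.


Sum = 2^(-5) + 2^(-6) + 2^(-8)
    = 0.03125 + 0.015625 + 0.00390625
    = 13/256 = 0.05078125
Since 0.05078125 <= 1, Kraft's inequality IS satisfied.
A prefix code with these lengths CAN exist.

Kraft sum = 0.05078125. Satisfied.


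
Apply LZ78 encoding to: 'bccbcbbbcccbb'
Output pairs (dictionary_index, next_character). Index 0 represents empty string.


LZ78 encoding steps:
Dictionary: {0: ''}
Step 1: w='' (idx 0), next='b' -> output (0, 'b'), add 'b' as idx 1
Step 2: w='' (idx 0), next='c' -> output (0, 'c'), add 'c' as idx 2
Step 3: w='c' (idx 2), next='b' -> output (2, 'b'), add 'cb' as idx 3
Step 4: w='cb' (idx 3), next='b' -> output (3, 'b'), add 'cbb' as idx 4
Step 5: w='b' (idx 1), next='c' -> output (1, 'c'), add 'bc' as idx 5
Step 6: w='c' (idx 2), next='c' -> output (2, 'c'), add 'cc' as idx 6
Step 7: w='b' (idx 1), next='b' -> output (1, 'b'), add 'bb' as idx 7


Encoded: [(0, 'b'), (0, 'c'), (2, 'b'), (3, 'b'), (1, 'c'), (2, 'c'), (1, 'b')]


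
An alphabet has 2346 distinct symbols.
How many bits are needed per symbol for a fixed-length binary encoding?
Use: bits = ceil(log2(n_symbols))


log2(2346) = 11.196
Bracket: 2^11 = 2048 < 2346 <= 2^12 = 4096
So ceil(log2(2346)) = 12

bits = ceil(log2(2346)) = ceil(11.196) = 12 bits


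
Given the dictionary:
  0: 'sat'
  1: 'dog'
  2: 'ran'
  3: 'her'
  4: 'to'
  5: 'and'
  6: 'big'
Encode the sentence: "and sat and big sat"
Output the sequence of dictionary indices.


Look up each word in the dictionary:
  'and' -> 5
  'sat' -> 0
  'and' -> 5
  'big' -> 6
  'sat' -> 0

Encoded: [5, 0, 5, 6, 0]


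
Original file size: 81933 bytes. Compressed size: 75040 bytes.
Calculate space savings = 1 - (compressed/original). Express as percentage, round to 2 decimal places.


ratio = compressed/original = 75040/81933 = 0.91587
savings = 1 - ratio = 1 - 0.91587 = 0.08413
as a percentage: 0.08413 * 100 = 8.41%

Space savings = 1 - 75040/81933 = 8.41%


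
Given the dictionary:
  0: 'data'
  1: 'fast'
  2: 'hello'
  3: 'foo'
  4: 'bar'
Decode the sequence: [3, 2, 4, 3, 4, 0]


Look up each index in the dictionary:
  3 -> 'foo'
  2 -> 'hello'
  4 -> 'bar'
  3 -> 'foo'
  4 -> 'bar'
  0 -> 'data'

Decoded: "foo hello bar foo bar data"


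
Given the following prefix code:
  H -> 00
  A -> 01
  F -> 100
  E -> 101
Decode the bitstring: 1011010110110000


Decoding step by step:
Bits 101 -> E
Bits 101 -> E
Bits 01 -> A
Bits 101 -> E
Bits 100 -> F
Bits 00 -> H


Decoded message: EEAEFH


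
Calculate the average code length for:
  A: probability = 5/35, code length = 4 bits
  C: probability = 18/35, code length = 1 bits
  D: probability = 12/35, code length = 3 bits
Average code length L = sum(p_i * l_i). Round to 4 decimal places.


Weighted contributions p_i * l_i:
  A: (5/35) * 4 = 20/35
  C: (18/35) * 1 = 18/35
  D: (12/35) * 3 = 36/35
Sum = (20 + 18 + 36)/35 = 74/35

L = 74/35 = 2.1143 bits/symbol


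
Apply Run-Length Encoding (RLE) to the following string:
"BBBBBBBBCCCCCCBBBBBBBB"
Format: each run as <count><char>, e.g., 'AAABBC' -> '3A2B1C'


Scanning runs left to right:
  i=0: run of 'B' x 8 -> '8B'
  i=8: run of 'C' x 6 -> '6C'
  i=14: run of 'B' x 8 -> '8B'

RLE = 8B6C8B


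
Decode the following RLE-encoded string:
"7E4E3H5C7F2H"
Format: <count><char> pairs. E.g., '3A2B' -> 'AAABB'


Expanding each <count><char> pair:
  7E -> 'EEEEEEE'
  4E -> 'EEEE'
  3H -> 'HHH'
  5C -> 'CCCCC'
  7F -> 'FFFFFFF'
  2H -> 'HH'

Decoded = EEEEEEEEEEEHHHCCCCCFFFFFFFHH


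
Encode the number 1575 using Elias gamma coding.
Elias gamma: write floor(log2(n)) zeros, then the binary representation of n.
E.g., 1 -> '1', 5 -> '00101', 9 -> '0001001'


num_bits = floor(log2(1575)) + 1 = 11
leading_zeros = num_bits - 1 = 10
binary(1575) = 11000100111

Elias gamma(1575) = '0000000000' + '11000100111' = 000000000011000100111 (21 bits)


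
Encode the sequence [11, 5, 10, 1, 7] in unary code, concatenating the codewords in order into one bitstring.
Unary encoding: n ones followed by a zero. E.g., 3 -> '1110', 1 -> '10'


Encode each number as n ones followed by a terminating 0:
  11 -> 111111111110 (12 bits)
  5 -> 111110 (6 bits)
  10 -> 11111111110 (11 bits)
  1 -> 10 (2 bits)
  7 -> 11111110 (8 bits)
Total length = 12 + 6 + 11 + 2 + 8 = 39 bits.

Unary([11, 5, 10, 1, 7]) = 111111111110111110111111111101011111110 (39 bits)


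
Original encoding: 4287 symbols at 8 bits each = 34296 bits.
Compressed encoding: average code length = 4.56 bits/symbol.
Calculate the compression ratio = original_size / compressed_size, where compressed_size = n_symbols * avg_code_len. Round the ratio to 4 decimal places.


original_size = n_symbols * orig_bits = 4287 * 8 = 34296 bits
compressed_size = n_symbols * avg_code_len = 4287 * 4.56 = 19548.72 bits
ratio = original_size / compressed_size = 34296 / 19548.72 = 1.7544

Compression ratio = 1.7544


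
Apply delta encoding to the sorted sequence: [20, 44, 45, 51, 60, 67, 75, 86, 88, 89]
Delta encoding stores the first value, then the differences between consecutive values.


First value: 20
Deltas:
  44 - 20 = 24
  45 - 44 = 1
  51 - 45 = 6
  60 - 51 = 9
  67 - 60 = 7
  75 - 67 = 8
  86 - 75 = 11
  88 - 86 = 2
  89 - 88 = 1


Delta encoded: [20, 24, 1, 6, 9, 7, 8, 11, 2, 1]


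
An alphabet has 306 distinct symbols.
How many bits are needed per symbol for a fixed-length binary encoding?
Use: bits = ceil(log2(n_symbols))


log2(306) = 8.2574
Bracket: 2^8 = 256 < 306 <= 2^9 = 512
So ceil(log2(306)) = 9

bits = ceil(log2(306)) = ceil(8.2574) = 9 bits


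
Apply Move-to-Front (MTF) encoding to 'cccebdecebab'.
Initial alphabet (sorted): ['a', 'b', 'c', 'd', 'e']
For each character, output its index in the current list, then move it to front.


MTF encoding:
'c': index 2 in ['a', 'b', 'c', 'd', 'e'] -> ['c', 'a', 'b', 'd', 'e']
'c': index 0 in ['c', 'a', 'b', 'd', 'e'] -> ['c', 'a', 'b', 'd', 'e']
'c': index 0 in ['c', 'a', 'b', 'd', 'e'] -> ['c', 'a', 'b', 'd', 'e']
'e': index 4 in ['c', 'a', 'b', 'd', 'e'] -> ['e', 'c', 'a', 'b', 'd']
'b': index 3 in ['e', 'c', 'a', 'b', 'd'] -> ['b', 'e', 'c', 'a', 'd']
'd': index 4 in ['b', 'e', 'c', 'a', 'd'] -> ['d', 'b', 'e', 'c', 'a']
'e': index 2 in ['d', 'b', 'e', 'c', 'a'] -> ['e', 'd', 'b', 'c', 'a']
'c': index 3 in ['e', 'd', 'b', 'c', 'a'] -> ['c', 'e', 'd', 'b', 'a']
'e': index 1 in ['c', 'e', 'd', 'b', 'a'] -> ['e', 'c', 'd', 'b', 'a']
'b': index 3 in ['e', 'c', 'd', 'b', 'a'] -> ['b', 'e', 'c', 'd', 'a']
'a': index 4 in ['b', 'e', 'c', 'd', 'a'] -> ['a', 'b', 'e', 'c', 'd']
'b': index 1 in ['a', 'b', 'e', 'c', 'd'] -> ['b', 'a', 'e', 'c', 'd']


Output: [2, 0, 0, 4, 3, 4, 2, 3, 1, 3, 4, 1]


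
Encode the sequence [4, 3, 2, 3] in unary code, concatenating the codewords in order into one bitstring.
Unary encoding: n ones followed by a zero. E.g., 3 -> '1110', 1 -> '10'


Encode each number as n ones followed by a terminating 0:
  4 -> 11110 (5 bits)
  3 -> 1110 (4 bits)
  2 -> 110 (3 bits)
  3 -> 1110 (4 bits)
Total length = 5 + 4 + 3 + 4 = 16 bits.

Unary([4, 3, 2, 3]) = 1111011101101110 (16 bits)


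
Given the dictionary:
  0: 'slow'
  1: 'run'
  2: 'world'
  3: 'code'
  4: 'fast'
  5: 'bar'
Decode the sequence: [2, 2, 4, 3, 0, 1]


Look up each index in the dictionary:
  2 -> 'world'
  2 -> 'world'
  4 -> 'fast'
  3 -> 'code'
  0 -> 'slow'
  1 -> 'run'

Decoded: "world world fast code slow run"


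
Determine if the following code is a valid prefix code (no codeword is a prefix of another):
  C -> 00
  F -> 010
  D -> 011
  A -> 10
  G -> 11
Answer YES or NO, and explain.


Checking each pair (does one codeword prefix another?):
  C='00' vs F='010': no prefix
  C='00' vs D='011': no prefix
  C='00' vs A='10': no prefix
  C='00' vs G='11': no prefix
  F='010' vs C='00': no prefix
  F='010' vs D='011': no prefix
  F='010' vs A='10': no prefix
  F='010' vs G='11': no prefix
  D='011' vs C='00': no prefix
  D='011' vs F='010': no prefix
  D='011' vs A='10': no prefix
  D='011' vs G='11': no prefix
  A='10' vs C='00': no prefix
  A='10' vs F='010': no prefix
  A='10' vs D='011': no prefix
  A='10' vs G='11': no prefix
  G='11' vs C='00': no prefix
  G='11' vs F='010': no prefix
  G='11' vs D='011': no prefix
  G='11' vs A='10': no prefix
No violation found over all pairs.

YES -- this is a valid prefix code. No codeword is a prefix of any other codeword.


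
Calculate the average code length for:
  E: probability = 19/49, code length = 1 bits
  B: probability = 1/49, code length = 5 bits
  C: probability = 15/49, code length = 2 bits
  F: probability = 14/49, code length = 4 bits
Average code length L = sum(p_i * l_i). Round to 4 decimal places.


Weighted contributions p_i * l_i:
  E: (19/49) * 1 = 19/49
  B: (1/49) * 5 = 5/49
  C: (15/49) * 2 = 30/49
  F: (14/49) * 4 = 56/49
Sum = (19 + 5 + 30 + 56)/49 = 110/49

L = 110/49 = 2.2449 bits/symbol


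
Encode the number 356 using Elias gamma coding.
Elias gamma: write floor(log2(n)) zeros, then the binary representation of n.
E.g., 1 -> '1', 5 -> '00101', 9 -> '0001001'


num_bits = floor(log2(356)) + 1 = 9
leading_zeros = num_bits - 1 = 8
binary(356) = 101100100

Elias gamma(356) = '00000000' + '101100100' = 00000000101100100 (17 bits)


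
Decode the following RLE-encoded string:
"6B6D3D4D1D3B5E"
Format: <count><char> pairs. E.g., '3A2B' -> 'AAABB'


Expanding each <count><char> pair:
  6B -> 'BBBBBB'
  6D -> 'DDDDDD'
  3D -> 'DDD'
  4D -> 'DDDD'
  1D -> 'D'
  3B -> 'BBB'
  5E -> 'EEEEE'

Decoded = BBBBBBDDDDDDDDDDDDDDBBBEEEEE


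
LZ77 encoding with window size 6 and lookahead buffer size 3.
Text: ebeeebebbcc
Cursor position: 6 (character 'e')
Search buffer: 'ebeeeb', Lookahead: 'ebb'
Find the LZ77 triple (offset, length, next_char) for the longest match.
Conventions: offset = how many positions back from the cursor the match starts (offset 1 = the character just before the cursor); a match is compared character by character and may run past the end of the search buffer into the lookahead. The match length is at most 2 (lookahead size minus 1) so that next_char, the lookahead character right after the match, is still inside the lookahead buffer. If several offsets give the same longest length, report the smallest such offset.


Try each offset into the search buffer:
  offset=1 (pos 5, char 'b'): match length 0
  offset=2 (pos 4, char 'e'): match length 2
  offset=3 (pos 3, char 'e'): match length 1
  offset=4 (pos 2, char 'e'): match length 1
  offset=5 (pos 1, char 'b'): match length 0
  offset=6 (pos 0, char 'e'): match length 2
Longest match has length 2, found at offsets 2, 6; take the smallest, offset 2.
next_char = character at position 6 + 2 = 8 -> 'b'

Best match: offset=2, length=2 (matching 'eb' starting at position 4)
LZ77 triple: (2, 2, 'b')


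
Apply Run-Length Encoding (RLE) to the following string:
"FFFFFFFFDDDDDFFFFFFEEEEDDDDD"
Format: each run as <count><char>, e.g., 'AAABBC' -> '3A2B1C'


Scanning runs left to right:
  i=0: run of 'F' x 8 -> '8F'
  i=8: run of 'D' x 5 -> '5D'
  i=13: run of 'F' x 6 -> '6F'
  i=19: run of 'E' x 4 -> '4E'
  i=23: run of 'D' x 5 -> '5D'

RLE = 8F5D6F4E5D


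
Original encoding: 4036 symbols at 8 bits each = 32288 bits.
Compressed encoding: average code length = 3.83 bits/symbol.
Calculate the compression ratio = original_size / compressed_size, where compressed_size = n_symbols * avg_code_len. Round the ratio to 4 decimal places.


original_size = n_symbols * orig_bits = 4036 * 8 = 32288 bits
compressed_size = n_symbols * avg_code_len = 4036 * 3.83 = 15457.88 bits
ratio = original_size / compressed_size = 32288 / 15457.88 = 2.0888

Compression ratio = 2.0888


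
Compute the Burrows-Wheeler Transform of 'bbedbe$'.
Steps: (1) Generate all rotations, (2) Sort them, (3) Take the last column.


Rotations (sorted):
  0: $bbedbe -> last char: e
  1: bbedbe$ -> last char: $
  2: be$bbed -> last char: d
  3: bedbe$b -> last char: b
  4: dbe$bbe -> last char: e
  5: e$bbedb -> last char: b
  6: edbe$bb -> last char: b


BWT = e$dbebb


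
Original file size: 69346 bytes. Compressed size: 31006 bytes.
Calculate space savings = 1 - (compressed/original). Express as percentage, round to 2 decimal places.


ratio = compressed/original = 31006/69346 = 0.44712
savings = 1 - ratio = 1 - 0.44712 = 0.55288
as a percentage: 0.55288 * 100 = 55.29%

Space savings = 1 - 31006/69346 = 55.29%


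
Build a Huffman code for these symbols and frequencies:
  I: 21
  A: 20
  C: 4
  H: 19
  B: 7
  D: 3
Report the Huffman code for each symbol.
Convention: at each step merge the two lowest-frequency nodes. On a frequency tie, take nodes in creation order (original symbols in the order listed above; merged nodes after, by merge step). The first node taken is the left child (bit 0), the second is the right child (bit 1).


Huffman tree construction:
Step 1: Merge D(3) + C(4) = 7
Step 2: Merge B(7) + (D+C)(7) = 14
Step 3: Merge (B+(D+C))(14) + H(19) = 33
Step 4: Merge A(20) + I(21) = 41
Step 5: Merge ((B+(D+C))+H)(33) + (A+I)(41) = 74
Read each symbol's code off the tree from the root (left child = 0, right child = 1).

Codes:
  I: 11 (length 2)
  A: 10 (length 2)
  C: 0011 (length 4)
  H: 01 (length 2)
  B: 000 (length 3)
  D: 0010 (length 4)
Average code length: 169/74 = 2.2838 bits/symbol


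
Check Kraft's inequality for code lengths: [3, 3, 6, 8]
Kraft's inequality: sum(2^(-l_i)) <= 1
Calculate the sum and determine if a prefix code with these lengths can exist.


Sum = 2^(-3) + 2^(-3) + 2^(-6) + 2^(-8)
    = 0.125 + 0.125 + 0.015625 + 0.00390625
    = 69/256 = 0.26953125
Since 0.26953125 <= 1, Kraft's inequality IS satisfied.
A prefix code with these lengths CAN exist.

Kraft sum = 0.26953125. Satisfied.


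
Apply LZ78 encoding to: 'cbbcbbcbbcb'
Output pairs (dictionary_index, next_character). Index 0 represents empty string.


LZ78 encoding steps:
Dictionary: {0: ''}
Step 1: w='' (idx 0), next='c' -> output (0, 'c'), add 'c' as idx 1
Step 2: w='' (idx 0), next='b' -> output (0, 'b'), add 'b' as idx 2
Step 3: w='b' (idx 2), next='c' -> output (2, 'c'), add 'bc' as idx 3
Step 4: w='b' (idx 2), next='b' -> output (2, 'b'), add 'bb' as idx 4
Step 5: w='c' (idx 1), next='b' -> output (1, 'b'), add 'cb' as idx 5
Step 6: w='bc' (idx 3), next='b' -> output (3, 'b'), add 'bcb' as idx 6


Encoded: [(0, 'c'), (0, 'b'), (2, 'c'), (2, 'b'), (1, 'b'), (3, 'b')]


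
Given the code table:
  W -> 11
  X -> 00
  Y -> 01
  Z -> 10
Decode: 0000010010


Decoding:
00 -> X
00 -> X
01 -> Y
00 -> X
10 -> Z


Result: XXYXZ


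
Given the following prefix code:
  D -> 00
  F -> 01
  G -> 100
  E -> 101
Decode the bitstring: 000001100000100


Decoding step by step:
Bits 00 -> D
Bits 00 -> D
Bits 01 -> F
Bits 100 -> G
Bits 00 -> D
Bits 01 -> F
Bits 00 -> D


Decoded message: DDFGDFD


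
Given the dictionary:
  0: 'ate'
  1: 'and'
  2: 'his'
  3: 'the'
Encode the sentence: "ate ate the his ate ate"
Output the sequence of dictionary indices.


Look up each word in the dictionary:
  'ate' -> 0
  'ate' -> 0
  'the' -> 3
  'his' -> 2
  'ate' -> 0
  'ate' -> 0

Encoded: [0, 0, 3, 2, 0, 0]


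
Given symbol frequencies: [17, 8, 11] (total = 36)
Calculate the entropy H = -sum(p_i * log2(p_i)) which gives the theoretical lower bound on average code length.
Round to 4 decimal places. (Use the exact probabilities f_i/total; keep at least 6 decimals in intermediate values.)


Per-symbol terms -p_i * log2(p_i) with p_i = f_i/36:
  p = 17/36 = 0.472222: log2(p) = -1.082462, -p*log2(p) = 0.511163
  p = 8/36 = 0.222222: log2(p) = -2.169925, -p*log2(p) = 0.482206
  p = 11/36 = 0.305556: log2(p) = -1.710493, -p*log2(p) = 0.522651
H = 0.511163 + 0.482206 + 0.522651 = 1.516020

H = 1.516 bits/symbol


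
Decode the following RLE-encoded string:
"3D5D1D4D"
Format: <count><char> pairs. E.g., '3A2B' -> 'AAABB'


Expanding each <count><char> pair:
  3D -> 'DDD'
  5D -> 'DDDDD'
  1D -> 'D'
  4D -> 'DDDD'

Decoded = DDDDDDDDDDDDD


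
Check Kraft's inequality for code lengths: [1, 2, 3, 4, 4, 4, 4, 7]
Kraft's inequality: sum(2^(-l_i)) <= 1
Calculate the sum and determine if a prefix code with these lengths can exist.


Sum = 2^(-1) + 2^(-2) + 2^(-3) + 2^(-4) + 2^(-4) + 2^(-4) + 2^(-4) + 2^(-7)
    = 0.5 + 0.25 + 0.125 + 0.0625 + 0.0625 + 0.0625 + 0.0625 + 0.0078125
    = 145/128 = 1.1328125
Since 1.1328125 > 1, Kraft's inequality is NOT satisfied.
A prefix code with these lengths CANNOT exist.

Kraft sum = 1.1328125. Not satisfied.


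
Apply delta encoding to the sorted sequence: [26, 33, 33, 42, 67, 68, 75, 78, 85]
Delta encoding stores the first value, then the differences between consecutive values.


First value: 26
Deltas:
  33 - 26 = 7
  33 - 33 = 0
  42 - 33 = 9
  67 - 42 = 25
  68 - 67 = 1
  75 - 68 = 7
  78 - 75 = 3
  85 - 78 = 7


Delta encoded: [26, 7, 0, 9, 25, 1, 7, 3, 7]


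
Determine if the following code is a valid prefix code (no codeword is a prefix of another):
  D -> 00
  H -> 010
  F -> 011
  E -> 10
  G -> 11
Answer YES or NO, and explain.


Checking each pair (does one codeword prefix another?):
  D='00' vs H='010': no prefix
  D='00' vs F='011': no prefix
  D='00' vs E='10': no prefix
  D='00' vs G='11': no prefix
  H='010' vs D='00': no prefix
  H='010' vs F='011': no prefix
  H='010' vs E='10': no prefix
  H='010' vs G='11': no prefix
  F='011' vs D='00': no prefix
  F='011' vs H='010': no prefix
  F='011' vs E='10': no prefix
  F='011' vs G='11': no prefix
  E='10' vs D='00': no prefix
  E='10' vs H='010': no prefix
  E='10' vs F='011': no prefix
  E='10' vs G='11': no prefix
  G='11' vs D='00': no prefix
  G='11' vs H='010': no prefix
  G='11' vs F='011': no prefix
  G='11' vs E='10': no prefix
No violation found over all pairs.

YES -- this is a valid prefix code. No codeword is a prefix of any other codeword.


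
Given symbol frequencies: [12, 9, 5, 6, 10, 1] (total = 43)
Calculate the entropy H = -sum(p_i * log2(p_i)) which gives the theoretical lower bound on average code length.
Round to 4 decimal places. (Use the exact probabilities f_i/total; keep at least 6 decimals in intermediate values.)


Per-symbol terms -p_i * log2(p_i) with p_i = f_i/43:
  p = 12/43 = 0.279070: log2(p) = -1.841302, -p*log2(p) = 0.513852
  p = 9/43 = 0.209302: log2(p) = -2.256340, -p*log2(p) = 0.472257
  p = 5/43 = 0.116279: log2(p) = -3.104337, -p*log2(p) = 0.360969
  p = 6/43 = 0.139535: log2(p) = -2.841302, -p*log2(p) = 0.396461
  p = 10/43 = 0.232558: log2(p) = -2.104337, -p*log2(p) = 0.489381
  p = 1/43 = 0.023256: log2(p) = -5.426265, -p*log2(p) = 0.126192
H = 0.513852 + 0.472257 + 0.360969 + 0.396461 + 0.489381 + 0.126192 = 2.359112

H = 2.3591 bits/symbol


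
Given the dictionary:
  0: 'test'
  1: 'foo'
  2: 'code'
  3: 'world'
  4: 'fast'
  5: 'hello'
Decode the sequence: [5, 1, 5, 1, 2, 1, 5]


Look up each index in the dictionary:
  5 -> 'hello'
  1 -> 'foo'
  5 -> 'hello'
  1 -> 'foo'
  2 -> 'code'
  1 -> 'foo'
  5 -> 'hello'

Decoded: "hello foo hello foo code foo hello"


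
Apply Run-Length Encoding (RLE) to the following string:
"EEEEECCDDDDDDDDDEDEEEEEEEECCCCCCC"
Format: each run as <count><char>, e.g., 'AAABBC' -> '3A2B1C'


Scanning runs left to right:
  i=0: run of 'E' x 5 -> '5E'
  i=5: run of 'C' x 2 -> '2C'
  i=7: run of 'D' x 9 -> '9D'
  i=16: run of 'E' x 1 -> '1E'
  i=17: run of 'D' x 1 -> '1D'
  i=18: run of 'E' x 8 -> '8E'
  i=26: run of 'C' x 7 -> '7C'

RLE = 5E2C9D1E1D8E7C


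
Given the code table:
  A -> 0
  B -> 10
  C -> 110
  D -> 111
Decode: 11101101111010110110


Decoding:
111 -> D
0 -> A
110 -> C
111 -> D
10 -> B
10 -> B
110 -> C
110 -> C


Result: DACDBBCC


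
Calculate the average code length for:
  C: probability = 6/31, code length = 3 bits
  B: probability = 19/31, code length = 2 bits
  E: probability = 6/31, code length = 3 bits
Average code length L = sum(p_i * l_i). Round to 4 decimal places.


Weighted contributions p_i * l_i:
  C: (6/31) * 3 = 18/31
  B: (19/31) * 2 = 38/31
  E: (6/31) * 3 = 18/31
Sum = (18 + 38 + 18)/31 = 74/31

L = 74/31 = 2.3871 bits/symbol


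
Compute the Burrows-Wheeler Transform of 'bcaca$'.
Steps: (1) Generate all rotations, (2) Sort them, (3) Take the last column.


Rotations (sorted):
  0: $bcaca -> last char: a
  1: a$bcac -> last char: c
  2: aca$bc -> last char: c
  3: bcaca$ -> last char: $
  4: ca$bca -> last char: a
  5: caca$b -> last char: b


BWT = acc$ab


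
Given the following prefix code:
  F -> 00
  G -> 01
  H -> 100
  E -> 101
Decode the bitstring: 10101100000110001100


Decoding step by step:
Bits 101 -> E
Bits 01 -> G
Bits 100 -> H
Bits 00 -> F
Bits 01 -> G
Bits 100 -> H
Bits 01 -> G
Bits 100 -> H


Decoded message: EGHFGHGH


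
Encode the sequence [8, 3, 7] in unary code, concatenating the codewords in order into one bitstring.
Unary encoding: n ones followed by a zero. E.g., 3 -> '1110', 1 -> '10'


Encode each number as n ones followed by a terminating 0:
  8 -> 111111110 (9 bits)
  3 -> 1110 (4 bits)
  7 -> 11111110 (8 bits)
Total length = 9 + 4 + 8 = 21 bits.

Unary([8, 3, 7]) = 111111110111011111110 (21 bits)


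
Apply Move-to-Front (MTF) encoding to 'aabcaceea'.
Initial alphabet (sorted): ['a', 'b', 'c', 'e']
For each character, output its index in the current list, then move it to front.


MTF encoding:
'a': index 0 in ['a', 'b', 'c', 'e'] -> ['a', 'b', 'c', 'e']
'a': index 0 in ['a', 'b', 'c', 'e'] -> ['a', 'b', 'c', 'e']
'b': index 1 in ['a', 'b', 'c', 'e'] -> ['b', 'a', 'c', 'e']
'c': index 2 in ['b', 'a', 'c', 'e'] -> ['c', 'b', 'a', 'e']
'a': index 2 in ['c', 'b', 'a', 'e'] -> ['a', 'c', 'b', 'e']
'c': index 1 in ['a', 'c', 'b', 'e'] -> ['c', 'a', 'b', 'e']
'e': index 3 in ['c', 'a', 'b', 'e'] -> ['e', 'c', 'a', 'b']
'e': index 0 in ['e', 'c', 'a', 'b'] -> ['e', 'c', 'a', 'b']
'a': index 2 in ['e', 'c', 'a', 'b'] -> ['a', 'e', 'c', 'b']


Output: [0, 0, 1, 2, 2, 1, 3, 0, 2]


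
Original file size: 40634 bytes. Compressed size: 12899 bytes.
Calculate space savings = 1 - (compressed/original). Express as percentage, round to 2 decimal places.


ratio = compressed/original = 12899/40634 = 0.317444
savings = 1 - ratio = 1 - 0.317444 = 0.682556
as a percentage: 0.682556 * 100 = 68.26%

Space savings = 1 - 12899/40634 = 68.26%


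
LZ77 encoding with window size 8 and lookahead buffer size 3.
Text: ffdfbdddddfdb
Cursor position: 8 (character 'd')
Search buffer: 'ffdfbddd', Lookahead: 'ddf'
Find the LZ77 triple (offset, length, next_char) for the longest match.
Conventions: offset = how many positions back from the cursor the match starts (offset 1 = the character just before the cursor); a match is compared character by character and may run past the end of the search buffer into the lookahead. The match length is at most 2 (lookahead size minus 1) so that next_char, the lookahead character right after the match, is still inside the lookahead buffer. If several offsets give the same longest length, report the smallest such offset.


Try each offset into the search buffer:
  offset=1 (pos 7, char 'd'): match length 2
  offset=2 (pos 6, char 'd'): match length 2
  offset=3 (pos 5, char 'd'): match length 2
  offset=4 (pos 4, char 'b'): match length 0
  offset=5 (pos 3, char 'f'): match length 0
  offset=6 (pos 2, char 'd'): match length 1
  offset=7 (pos 1, char 'f'): match length 0
  offset=8 (pos 0, char 'f'): match length 0
Longest match has length 2, found at offsets 1, 2, 3; take the smallest, offset 1.
next_char = character at position 8 + 2 = 10 -> 'f'

Best match: offset=1, length=2 (matching 'dd' starting at position 7)
LZ77 triple: (1, 2, 'f')


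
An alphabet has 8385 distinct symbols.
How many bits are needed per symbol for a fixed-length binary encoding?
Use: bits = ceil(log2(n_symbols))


log2(8385) = 13.0336
Bracket: 2^13 = 8192 < 8385 <= 2^14 = 16384
So ceil(log2(8385)) = 14

bits = ceil(log2(8385)) = ceil(13.0336) = 14 bits


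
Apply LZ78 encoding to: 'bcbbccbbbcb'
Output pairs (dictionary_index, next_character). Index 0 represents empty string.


LZ78 encoding steps:
Dictionary: {0: ''}
Step 1: w='' (idx 0), next='b' -> output (0, 'b'), add 'b' as idx 1
Step 2: w='' (idx 0), next='c' -> output (0, 'c'), add 'c' as idx 2
Step 3: w='b' (idx 1), next='b' -> output (1, 'b'), add 'bb' as idx 3
Step 4: w='c' (idx 2), next='c' -> output (2, 'c'), add 'cc' as idx 4
Step 5: w='bb' (idx 3), next='b' -> output (3, 'b'), add 'bbb' as idx 5
Step 6: w='c' (idx 2), next='b' -> output (2, 'b'), add 'cb' as idx 6


Encoded: [(0, 'b'), (0, 'c'), (1, 'b'), (2, 'c'), (3, 'b'), (2, 'b')]


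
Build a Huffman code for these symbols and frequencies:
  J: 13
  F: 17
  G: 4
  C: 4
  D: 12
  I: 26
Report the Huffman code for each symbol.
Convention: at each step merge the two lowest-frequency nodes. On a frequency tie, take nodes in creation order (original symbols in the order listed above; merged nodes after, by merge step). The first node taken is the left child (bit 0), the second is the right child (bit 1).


Huffman tree construction:
Step 1: Merge G(4) + C(4) = 8
Step 2: Merge (G+C)(8) + D(12) = 20
Step 3: Merge J(13) + F(17) = 30
Step 4: Merge ((G+C)+D)(20) + I(26) = 46
Step 5: Merge (J+F)(30) + (((G+C)+D)+I)(46) = 76
Read each symbol's code off the tree from the root (left child = 0, right child = 1).

Codes:
  J: 00 (length 2)
  F: 01 (length 2)
  G: 1000 (length 4)
  C: 1001 (length 4)
  D: 101 (length 3)
  I: 11 (length 2)
Average code length: 180/76 = 2.3684 bits/symbol


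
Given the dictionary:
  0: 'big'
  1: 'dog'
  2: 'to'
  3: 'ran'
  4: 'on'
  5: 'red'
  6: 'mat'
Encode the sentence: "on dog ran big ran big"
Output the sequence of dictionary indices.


Look up each word in the dictionary:
  'on' -> 4
  'dog' -> 1
  'ran' -> 3
  'big' -> 0
  'ran' -> 3
  'big' -> 0

Encoded: [4, 1, 3, 0, 3, 0]


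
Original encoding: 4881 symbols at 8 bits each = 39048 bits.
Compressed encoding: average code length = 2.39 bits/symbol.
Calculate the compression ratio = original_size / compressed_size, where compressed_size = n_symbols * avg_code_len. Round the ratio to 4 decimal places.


original_size = n_symbols * orig_bits = 4881 * 8 = 39048 bits
compressed_size = n_symbols * avg_code_len = 4881 * 2.39 = 11665.59 bits
ratio = original_size / compressed_size = 39048 / 11665.59 = 3.3473

Compression ratio = 3.3473


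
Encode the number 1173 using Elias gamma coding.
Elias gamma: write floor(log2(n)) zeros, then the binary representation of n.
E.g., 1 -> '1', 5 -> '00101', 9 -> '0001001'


num_bits = floor(log2(1173)) + 1 = 11
leading_zeros = num_bits - 1 = 10
binary(1173) = 10010010101

Elias gamma(1173) = '0000000000' + '10010010101' = 000000000010010010101 (21 bits)


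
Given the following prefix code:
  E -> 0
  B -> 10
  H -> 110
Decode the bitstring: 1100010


Decoding step by step:
Bits 110 -> H
Bits 0 -> E
Bits 0 -> E
Bits 10 -> B


Decoded message: HEEB


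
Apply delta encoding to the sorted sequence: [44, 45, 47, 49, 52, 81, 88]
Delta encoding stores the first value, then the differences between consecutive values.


First value: 44
Deltas:
  45 - 44 = 1
  47 - 45 = 2
  49 - 47 = 2
  52 - 49 = 3
  81 - 52 = 29
  88 - 81 = 7


Delta encoded: [44, 1, 2, 2, 3, 29, 7]


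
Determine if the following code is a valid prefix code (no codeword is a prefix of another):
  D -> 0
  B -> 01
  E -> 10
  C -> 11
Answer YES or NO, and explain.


Checking each pair (does one codeword prefix another?):
  D='0' vs B='01': prefix -- VIOLATION

NO -- this is NOT a valid prefix code. D (0) is a prefix of B (01).


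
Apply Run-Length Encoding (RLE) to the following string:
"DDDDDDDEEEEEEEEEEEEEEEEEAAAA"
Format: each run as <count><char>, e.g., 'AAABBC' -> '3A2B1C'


Scanning runs left to right:
  i=0: run of 'D' x 7 -> '7D'
  i=7: run of 'E' x 17 -> '17E'
  i=24: run of 'A' x 4 -> '4A'

RLE = 7D17E4A


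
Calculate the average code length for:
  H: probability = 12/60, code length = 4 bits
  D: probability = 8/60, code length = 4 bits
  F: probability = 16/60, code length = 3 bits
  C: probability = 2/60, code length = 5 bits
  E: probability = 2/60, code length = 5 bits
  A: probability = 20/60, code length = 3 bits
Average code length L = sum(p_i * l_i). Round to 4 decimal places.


Weighted contributions p_i * l_i:
  H: (12/60) * 4 = 48/60
  D: (8/60) * 4 = 32/60
  F: (16/60) * 3 = 48/60
  C: (2/60) * 5 = 10/60
  E: (2/60) * 5 = 10/60
  A: (20/60) * 3 = 60/60
Sum = (48 + 32 + 48 + 10 + 10 + 60)/60 = 208/60

L = 208/60 = 3.4667 bits/symbol


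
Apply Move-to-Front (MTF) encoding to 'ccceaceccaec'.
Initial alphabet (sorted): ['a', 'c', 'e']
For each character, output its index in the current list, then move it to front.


MTF encoding:
'c': index 1 in ['a', 'c', 'e'] -> ['c', 'a', 'e']
'c': index 0 in ['c', 'a', 'e'] -> ['c', 'a', 'e']
'c': index 0 in ['c', 'a', 'e'] -> ['c', 'a', 'e']
'e': index 2 in ['c', 'a', 'e'] -> ['e', 'c', 'a']
'a': index 2 in ['e', 'c', 'a'] -> ['a', 'e', 'c']
'c': index 2 in ['a', 'e', 'c'] -> ['c', 'a', 'e']
'e': index 2 in ['c', 'a', 'e'] -> ['e', 'c', 'a']
'c': index 1 in ['e', 'c', 'a'] -> ['c', 'e', 'a']
'c': index 0 in ['c', 'e', 'a'] -> ['c', 'e', 'a']
'a': index 2 in ['c', 'e', 'a'] -> ['a', 'c', 'e']
'e': index 2 in ['a', 'c', 'e'] -> ['e', 'a', 'c']
'c': index 2 in ['e', 'a', 'c'] -> ['c', 'e', 'a']


Output: [1, 0, 0, 2, 2, 2, 2, 1, 0, 2, 2, 2]


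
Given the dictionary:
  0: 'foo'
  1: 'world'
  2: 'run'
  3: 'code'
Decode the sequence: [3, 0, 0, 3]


Look up each index in the dictionary:
  3 -> 'code'
  0 -> 'foo'
  0 -> 'foo'
  3 -> 'code'

Decoded: "code foo foo code"


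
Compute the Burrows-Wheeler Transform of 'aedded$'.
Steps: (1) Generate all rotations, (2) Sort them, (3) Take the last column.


Rotations (sorted):
  0: $aedded -> last char: d
  1: aedded$ -> last char: $
  2: d$aedde -> last char: e
  3: dded$ae -> last char: e
  4: ded$aed -> last char: d
  5: ed$aedd -> last char: d
  6: edded$a -> last char: a


BWT = d$eedda


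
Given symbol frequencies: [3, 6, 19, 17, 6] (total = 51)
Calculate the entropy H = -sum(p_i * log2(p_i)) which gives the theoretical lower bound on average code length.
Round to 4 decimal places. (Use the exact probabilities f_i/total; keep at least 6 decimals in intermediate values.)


Per-symbol terms -p_i * log2(p_i) with p_i = f_i/51:
  p = 3/51 = 0.058824: log2(p) = -4.087463, -p*log2(p) = 0.240439
  p = 6/51 = 0.117647: log2(p) = -3.087463, -p*log2(p) = 0.363231
  p = 19/51 = 0.372549: log2(p) = -1.424498, -p*log2(p) = 0.530695
  p = 17/51 = 0.333333: log2(p) = -1.584963, -p*log2(p) = 0.528321
  p = 6/51 = 0.117647: log2(p) = -3.087463, -p*log2(p) = 0.363231
H = 0.240439 + 0.363231 + 0.530695 + 0.528321 + 0.363231 = 2.025917

H = 2.0259 bits/symbol


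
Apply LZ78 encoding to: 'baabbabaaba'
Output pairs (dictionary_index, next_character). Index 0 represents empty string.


LZ78 encoding steps:
Dictionary: {0: ''}
Step 1: w='' (idx 0), next='b' -> output (0, 'b'), add 'b' as idx 1
Step 2: w='' (idx 0), next='a' -> output (0, 'a'), add 'a' as idx 2
Step 3: w='a' (idx 2), next='b' -> output (2, 'b'), add 'ab' as idx 3
Step 4: w='b' (idx 1), next='a' -> output (1, 'a'), add 'ba' as idx 4
Step 5: w='ba' (idx 4), next='a' -> output (4, 'a'), add 'baa' as idx 5
Step 6: w='ba' (idx 4), end of input -> output (4, '')


Encoded: [(0, 'b'), (0, 'a'), (2, 'b'), (1, 'a'), (4, 'a'), (4, '')]


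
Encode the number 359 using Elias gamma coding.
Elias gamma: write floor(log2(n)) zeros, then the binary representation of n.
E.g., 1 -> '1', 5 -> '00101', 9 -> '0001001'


num_bits = floor(log2(359)) + 1 = 9
leading_zeros = num_bits - 1 = 8
binary(359) = 101100111

Elias gamma(359) = '00000000' + '101100111' = 00000000101100111 (17 bits)


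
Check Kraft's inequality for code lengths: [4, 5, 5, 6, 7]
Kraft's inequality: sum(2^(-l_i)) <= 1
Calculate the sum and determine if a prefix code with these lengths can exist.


Sum = 2^(-4) + 2^(-5) + 2^(-5) + 2^(-6) + 2^(-7)
    = 0.0625 + 0.03125 + 0.03125 + 0.015625 + 0.0078125
    = 19/128 = 0.1484375
Since 0.1484375 <= 1, Kraft's inequality IS satisfied.
A prefix code with these lengths CAN exist.

Kraft sum = 0.1484375. Satisfied.


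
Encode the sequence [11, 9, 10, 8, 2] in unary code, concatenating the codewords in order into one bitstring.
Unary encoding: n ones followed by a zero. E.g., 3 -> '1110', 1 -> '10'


Encode each number as n ones followed by a terminating 0:
  11 -> 111111111110 (12 bits)
  9 -> 1111111110 (10 bits)
  10 -> 11111111110 (11 bits)
  8 -> 111111110 (9 bits)
  2 -> 110 (3 bits)
Total length = 12 + 10 + 11 + 9 + 3 = 45 bits.

Unary([11, 9, 10, 8, 2]) = 111111111110111111111011111111110111111110110 (45 bits)


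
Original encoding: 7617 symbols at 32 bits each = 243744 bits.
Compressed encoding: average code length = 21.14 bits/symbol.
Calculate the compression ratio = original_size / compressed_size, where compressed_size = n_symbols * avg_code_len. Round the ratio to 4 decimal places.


original_size = n_symbols * orig_bits = 7617 * 32 = 243744 bits
compressed_size = n_symbols * avg_code_len = 7617 * 21.14 = 161023.38 bits
ratio = original_size / compressed_size = 243744 / 161023.38 = 1.5137

Compression ratio = 1.5137


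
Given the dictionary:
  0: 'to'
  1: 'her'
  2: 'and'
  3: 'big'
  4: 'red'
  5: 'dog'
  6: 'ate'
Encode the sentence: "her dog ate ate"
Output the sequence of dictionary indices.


Look up each word in the dictionary:
  'her' -> 1
  'dog' -> 5
  'ate' -> 6
  'ate' -> 6

Encoded: [1, 5, 6, 6]


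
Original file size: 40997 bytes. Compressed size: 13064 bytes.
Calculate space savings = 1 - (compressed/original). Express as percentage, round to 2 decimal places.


ratio = compressed/original = 13064/40997 = 0.318657
savings = 1 - ratio = 1 - 0.318657 = 0.681343
as a percentage: 0.681343 * 100 = 68.13%

Space savings = 1 - 13064/40997 = 68.13%


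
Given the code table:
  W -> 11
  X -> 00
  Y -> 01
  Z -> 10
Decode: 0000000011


Decoding:
00 -> X
00 -> X
00 -> X
00 -> X
11 -> W


Result: XXXXW


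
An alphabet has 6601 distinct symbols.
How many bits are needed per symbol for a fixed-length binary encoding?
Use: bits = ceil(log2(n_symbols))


log2(6601) = 12.6885
Bracket: 2^12 = 4096 < 6601 <= 2^13 = 8192
So ceil(log2(6601)) = 13

bits = ceil(log2(6601)) = ceil(12.6885) = 13 bits


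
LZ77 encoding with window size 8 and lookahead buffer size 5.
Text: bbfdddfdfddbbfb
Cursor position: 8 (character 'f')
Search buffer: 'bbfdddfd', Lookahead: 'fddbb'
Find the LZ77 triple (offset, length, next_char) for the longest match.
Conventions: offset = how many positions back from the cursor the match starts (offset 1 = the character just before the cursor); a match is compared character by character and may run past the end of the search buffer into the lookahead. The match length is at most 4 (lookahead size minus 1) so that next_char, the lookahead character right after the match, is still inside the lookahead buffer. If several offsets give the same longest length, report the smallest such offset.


Try each offset into the search buffer:
  offset=1 (pos 7, char 'd'): match length 0
  offset=2 (pos 6, char 'f'): match length 2
  offset=3 (pos 5, char 'd'): match length 0
  offset=4 (pos 4, char 'd'): match length 0
  offset=5 (pos 3, char 'd'): match length 0
  offset=6 (pos 2, char 'f'): match length 3
  offset=7 (pos 1, char 'b'): match length 0
  offset=8 (pos 0, char 'b'): match length 0
Longest match has length 3 at offset 6.
next_char = character at position 8 + 3 = 11 -> 'b'

Best match: offset=6, length=3 (matching 'fdd' starting at position 2)
LZ77 triple: (6, 3, 'b')


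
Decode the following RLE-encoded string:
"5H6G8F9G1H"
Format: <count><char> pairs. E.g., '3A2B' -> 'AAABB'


Expanding each <count><char> pair:
  5H -> 'HHHHH'
  6G -> 'GGGGGG'
  8F -> 'FFFFFFFF'
  9G -> 'GGGGGGGGG'
  1H -> 'H'

Decoded = HHHHHGGGGGGFFFFFFFFGGGGGGGGGH


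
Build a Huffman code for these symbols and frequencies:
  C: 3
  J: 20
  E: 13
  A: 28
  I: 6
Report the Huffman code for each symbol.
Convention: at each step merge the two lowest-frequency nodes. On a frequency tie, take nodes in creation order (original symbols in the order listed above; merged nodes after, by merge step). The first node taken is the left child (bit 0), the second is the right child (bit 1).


Huffman tree construction:
Step 1: Merge C(3) + I(6) = 9
Step 2: Merge (C+I)(9) + E(13) = 22
Step 3: Merge J(20) + ((C+I)+E)(22) = 42
Step 4: Merge A(28) + (J+((C+I)+E))(42) = 70
Read each symbol's code off the tree from the root (left child = 0, right child = 1).

Codes:
  C: 1100 (length 4)
  J: 10 (length 2)
  E: 111 (length 3)
  A: 0 (length 1)
  I: 1101 (length 4)
Average code length: 143/70 = 2.0429 bits/symbol


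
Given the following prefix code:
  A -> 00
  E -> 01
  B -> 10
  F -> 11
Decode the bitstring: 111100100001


Decoding step by step:
Bits 11 -> F
Bits 11 -> F
Bits 00 -> A
Bits 10 -> B
Bits 00 -> A
Bits 01 -> E


Decoded message: FFABAE


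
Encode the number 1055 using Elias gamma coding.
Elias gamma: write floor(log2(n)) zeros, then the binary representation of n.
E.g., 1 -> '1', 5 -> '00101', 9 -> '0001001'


num_bits = floor(log2(1055)) + 1 = 11
leading_zeros = num_bits - 1 = 10
binary(1055) = 10000011111

Elias gamma(1055) = '0000000000' + '10000011111' = 000000000010000011111 (21 bits)


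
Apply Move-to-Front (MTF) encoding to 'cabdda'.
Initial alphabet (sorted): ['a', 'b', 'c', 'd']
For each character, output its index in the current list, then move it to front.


MTF encoding:
'c': index 2 in ['a', 'b', 'c', 'd'] -> ['c', 'a', 'b', 'd']
'a': index 1 in ['c', 'a', 'b', 'd'] -> ['a', 'c', 'b', 'd']
'b': index 2 in ['a', 'c', 'b', 'd'] -> ['b', 'a', 'c', 'd']
'd': index 3 in ['b', 'a', 'c', 'd'] -> ['d', 'b', 'a', 'c']
'd': index 0 in ['d', 'b', 'a', 'c'] -> ['d', 'b', 'a', 'c']
'a': index 2 in ['d', 'b', 'a', 'c'] -> ['a', 'd', 'b', 'c']


Output: [2, 1, 2, 3, 0, 2]


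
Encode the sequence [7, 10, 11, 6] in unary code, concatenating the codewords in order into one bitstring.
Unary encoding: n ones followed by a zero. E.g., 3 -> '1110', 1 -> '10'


Encode each number as n ones followed by a terminating 0:
  7 -> 11111110 (8 bits)
  10 -> 11111111110 (11 bits)
  11 -> 111111111110 (12 bits)
  6 -> 1111110 (7 bits)
Total length = 8 + 11 + 12 + 7 = 38 bits.

Unary([7, 10, 11, 6]) = 11111110111111111101111111111101111110 (38 bits)


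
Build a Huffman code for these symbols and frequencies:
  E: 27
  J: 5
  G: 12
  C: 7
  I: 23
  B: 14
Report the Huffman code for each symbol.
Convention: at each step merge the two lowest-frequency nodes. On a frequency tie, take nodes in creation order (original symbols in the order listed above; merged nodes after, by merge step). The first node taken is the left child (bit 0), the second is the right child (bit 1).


Huffman tree construction:
Step 1: Merge J(5) + C(7) = 12
Step 2: Merge G(12) + (J+C)(12) = 24
Step 3: Merge B(14) + I(23) = 37
Step 4: Merge (G+(J+C))(24) + E(27) = 51
Step 5: Merge (B+I)(37) + ((G+(J+C))+E)(51) = 88
Read each symbol's code off the tree from the root (left child = 0, right child = 1).

Codes:
  E: 11 (length 2)
  J: 1010 (length 4)
  G: 100 (length 3)
  C: 1011 (length 4)
  I: 01 (length 2)
  B: 00 (length 2)
Average code length: 212/88 = 2.4091 bits/symbol
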